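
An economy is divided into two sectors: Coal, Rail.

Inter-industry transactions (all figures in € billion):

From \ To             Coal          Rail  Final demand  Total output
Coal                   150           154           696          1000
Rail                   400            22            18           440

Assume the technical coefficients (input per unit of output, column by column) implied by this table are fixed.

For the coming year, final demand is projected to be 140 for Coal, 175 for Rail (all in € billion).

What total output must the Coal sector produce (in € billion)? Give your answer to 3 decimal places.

x_C = 291.011

Technical coefficients a_ij = z_ij / X_j:
  a_CC = 150/1000 = 0.15, a_RC = 400/1000 = 0.40
  a_CR = 154/440 = 0.35, a_RR = 22/440 = 0.05
I − A =
  [   0.85    -0.35]
  [  -0.40     0.95]
det(I−A) = (0.85)(0.95) − (-0.35)(-0.40) = 0.6675
adj(I−A) = [[0.95, 0.35], [0.40, 0.85]]
(I − A)⁻¹ = adj(I−A) / det(I−A) ≈
  [   1.4232     0.5243]
  [   0.5993     1.2734]
x = (I − A)⁻¹ d = adj(I−A)·d / det(I−A), with det(I−A) = 0.6675:
  x_C = (0.95·140 + 0.35·175) / 0.6675 = 194.25 / 0.6675 ≈ 291.011
  x_R = (0.40·140 + 0.85·175) / 0.6675 = 204.75 / 0.6675 ≈ 306.742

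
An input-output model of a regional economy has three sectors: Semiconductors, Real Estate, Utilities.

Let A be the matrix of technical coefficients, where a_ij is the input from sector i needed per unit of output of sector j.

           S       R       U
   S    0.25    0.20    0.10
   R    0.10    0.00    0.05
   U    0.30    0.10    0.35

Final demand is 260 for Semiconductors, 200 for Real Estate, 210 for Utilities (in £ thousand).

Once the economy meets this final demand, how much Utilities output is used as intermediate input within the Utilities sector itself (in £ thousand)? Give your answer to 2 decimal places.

z_UU = 209.08

I − A =
  [   0.75    -0.20    -0.10]
  [  -0.10     1.00    -0.05]
  [  -0.30    -0.10     0.65]
Cofactors of I−A, C_ij = (−1)^(i+j)·(minor ij) (rows/columns in the sector order above):
  C_11 = (1.00)(0.65) − (-0.05)(-0.10) = 0.6450
  C_12 = −[(-0.10)(0.65) − (-0.05)(-0.30)] = 0.0800
  C_13 = (-0.10)(-0.10) − (1.00)(-0.30) = 0.3100
  C_21 = −[(-0.20)(0.65) − (-0.10)(-0.10)] = 0.1400
  C_22 = (0.75)(0.65) − (-0.10)(-0.30) = 0.4575
  C_23 = −[(0.75)(-0.10) − (-0.20)(-0.30)] = 0.1350
  C_31 = (-0.20)(-0.05) − (-0.10)(1.00) = 0.1100
  C_32 = −[(0.75)(-0.05) − (-0.10)(-0.10)] = 0.0475
  C_33 = (0.75)(1.00) − (-0.20)(-0.10) = 0.7300
det(I−A) = Σ_j (I−A)_1j·C_1j = (0.75)(0.6450) + (-0.20)(0.0800) + (-0.10)(0.3100) = 0.43675
adj(I−A) = Cᵀ =
  [ 0.6450   0.1400   0.1100]
  [ 0.0800   0.4575   0.0475]
  [ 0.3100   0.1350   0.7300]
(I − A)⁻¹ = adj(I−A) / det(I−A) ≈
  [   1.4768     0.3205     0.2519]
  [   0.1832     1.0475     0.1088]
  [   0.7098     0.3091     1.6714]
First solve x = (I − A)⁻¹ d = adj(I−A)·d / det(I−A); in particular x_U = (0.3100·260 + 0.1350·200 + 0.7300·210) / 0.43675 = 260.90 / 0.43675 ≈ 597.3669.
Intermediate flow from U to U: z_UU = a_UU · x_U = 0.35 × 260.90 / 0.43675 = 91.315 / 0.43675 ≈ 209.08.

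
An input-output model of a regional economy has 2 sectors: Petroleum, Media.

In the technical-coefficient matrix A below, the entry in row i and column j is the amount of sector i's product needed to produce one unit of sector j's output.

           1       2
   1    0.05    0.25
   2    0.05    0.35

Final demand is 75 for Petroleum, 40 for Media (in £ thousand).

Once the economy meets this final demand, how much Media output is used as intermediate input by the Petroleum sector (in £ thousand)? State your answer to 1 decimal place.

z_21 = 4.9

I − A =
  [   0.95    -0.25]
  [  -0.05     0.65]
det(I−A) = (0.95)(0.65) − (-0.25)(-0.05) = 0.6050
adj(I−A) = [[0.65, 0.25], [0.05, 0.95]]
(I − A)⁻¹ = adj(I−A) / det(I−A) ≈
  [   1.0744     0.4132]
  [   0.0826     1.5702]
First solve x = (I − A)⁻¹ d = adj(I−A)·d / det(I−A); in particular x_1 = (0.65·75 + 0.25·40) / 0.6050 = 58.75 / 0.6050 ≈ 97.107.
Intermediate flow from 2 to 1: z_21 = a_21 · x_1 = 0.05 × 58.75 / 0.6050 = 2.9375 / 0.6050 ≈ 4.9.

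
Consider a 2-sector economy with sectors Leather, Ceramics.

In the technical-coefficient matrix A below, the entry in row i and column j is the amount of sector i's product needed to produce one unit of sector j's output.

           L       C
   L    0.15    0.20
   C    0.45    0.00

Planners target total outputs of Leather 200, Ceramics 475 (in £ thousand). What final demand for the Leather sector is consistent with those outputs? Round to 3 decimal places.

d_L = 75.000

I − A =
  [   0.85    -0.20]
  [  -0.45     1.00]
d = (I − A) x:
  d_L = (+0.85)·200 + (-0.20)·475 = 75.000
  d_C = (-0.45)·200 + (+1.00)·475 = 385.000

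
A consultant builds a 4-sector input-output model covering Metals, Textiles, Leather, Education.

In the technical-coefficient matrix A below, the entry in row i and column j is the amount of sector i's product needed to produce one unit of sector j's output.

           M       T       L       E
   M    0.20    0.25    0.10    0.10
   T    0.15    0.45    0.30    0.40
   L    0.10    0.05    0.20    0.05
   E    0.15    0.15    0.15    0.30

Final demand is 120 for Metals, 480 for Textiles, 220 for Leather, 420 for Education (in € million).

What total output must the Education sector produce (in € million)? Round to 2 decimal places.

I − A =
  [   0.80    -0.25    -0.10    -0.10]
  [  -0.15     0.55    -0.30    -0.40]
  [  -0.10    -0.05     0.80    -0.05]
  [  -0.15    -0.15    -0.15     0.70]
Compute the cofactors C_ij = (−1)^(i+j)·(3×3 minor ij) of I−A; the adjugate is their transpose:
adj(I−A) = Cᵀ =
  [ 0.240125   0.155125   0.112750   0.131000]
  [ 0.160125   0.420750   0.230250   0.279750]
  [ 0.046000   0.054125   0.208250   0.052375]
  [ 0.095625   0.135000   0.118125   0.296250]
det(I−A) = Σ_j (I−A)_1j·C_1j = (0.80)(0.240125) + (-0.25)(0.160125) + (-0.10)(0.046000) + (-0.10)(0.095625) = 0.13790625
(I − A)⁻¹ = adj(I−A) / det(I−A) ≈
  [   1.7412     1.1249     0.8176     0.9499]
  [   1.1611     3.0510     1.6696     2.0286]
  [   0.3336     0.3925     1.5101     0.3798]
  [   0.6934     0.9789     0.8566     2.1482]
x = (I − A)⁻¹ d = adj(I−A)·d / det(I−A), with det(I−A) = 0.13790625:
  x_M = (0.240125·120 + 0.155125·480 + 0.112750·220 + 0.131000·420) / 0.13790625 = 183.10 / 0.13790625 ≈ 1327.71
  x_T = (0.160125·120 + 0.420750·480 + 0.230250·220 + 0.279750·420) / 0.13790625 = 389.325 / 0.13790625 ≈ 2823.11
  x_L = (0.046000·120 + 0.054125·480 + 0.208250·220 + 0.052375·420) / 0.13790625 = 99.3125 / 0.13790625 ≈ 720.15
  x_E = (0.095625·120 + 0.135000·480 + 0.118125·220 + 0.296250·420) / 0.13790625 = 226.6875 / 0.13790625 ≈ 1643.78

x_E = 1643.78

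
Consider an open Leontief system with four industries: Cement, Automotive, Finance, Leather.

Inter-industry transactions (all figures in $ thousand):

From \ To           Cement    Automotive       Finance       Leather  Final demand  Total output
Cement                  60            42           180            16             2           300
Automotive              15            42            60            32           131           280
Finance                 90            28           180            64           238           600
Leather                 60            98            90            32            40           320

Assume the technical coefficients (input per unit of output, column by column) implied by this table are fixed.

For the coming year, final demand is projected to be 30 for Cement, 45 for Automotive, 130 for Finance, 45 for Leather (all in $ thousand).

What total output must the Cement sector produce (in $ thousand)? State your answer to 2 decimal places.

Technical coefficients a_ij = z_ij / X_j:
  a_CC = 60/300 = 0.20, a_AC = 15/300 = 0.05, a_FC = 90/300 = 0.30, a_LC = 60/300 = 0.20
  a_CA = 42/280 = 0.15, a_AA = 42/280 = 0.15, a_FA = 28/280 = 0.10, a_LA = 98/280 = 0.35
  a_CF = 180/600 = 0.30, a_AF = 60/600 = 0.10, a_FF = 180/600 = 0.30, a_LF = 90/600 = 0.15
  a_CL = 16/320 = 0.05, a_AL = 32/320 = 0.10, a_FL = 64/320 = 0.20, a_LL = 32/320 = 0.10
I − A =
  [   0.80    -0.15    -0.30    -0.05]
  [  -0.05     0.85    -0.10    -0.10]
  [  -0.30    -0.10     0.70    -0.20]
  [  -0.20    -0.35    -0.15     0.90]
Compute the cofactors C_ij = (−1)^(i+j)·(3×3 minor ij) of I−A; the adjugate is their transpose:
adj(I−A) = Cᵀ =
  [ 0.468000   0.151000   0.242875   0.096750]
  [ 0.079500   0.377750   0.102875   0.069250]
  [ 0.263000   0.178750   0.564875   0.160000]
  [ 0.178750   0.210250   0.188125   0.380250]
det(I−A) = Σ_j (I−A)_1j·C_1j = (0.80)(0.468000) + (-0.15)(0.079500) + (-0.30)(0.263000) + (-0.05)(0.178750) = 0.2746375
(I − A)⁻¹ = adj(I−A) / det(I−A) ≈
  [   1.7041     0.5498     0.8843     0.3523]
  [   0.2895     1.3754     0.3746     0.2522]
  [   0.9576     0.6509     2.0568     0.5826]
  [   0.6509     0.7656     0.6850     1.3846]
x = (I − A)⁻¹ d = adj(I−A)·d / det(I−A), with det(I−A) = 0.2746375:
  x_C = (0.468000·30 + 0.151000·45 + 0.242875·130 + 0.096750·45) / 0.2746375 = 56.7625 / 0.2746375 ≈ 206.68
  x_A = (0.079500·30 + 0.377750·45 + 0.102875·130 + 0.069250·45) / 0.2746375 = 35.87375 / 0.2746375 ≈ 130.62
  x_F = (0.263000·30 + 0.178750·45 + 0.564875·130 + 0.160000·45) / 0.2746375 = 96.5675 / 0.2746375 ≈ 351.62
  x_L = (0.178750·30 + 0.210250·45 + 0.188125·130 + 0.380250·45) / 0.2746375 = 56.39125 / 0.2746375 ≈ 205.33

x_C = 206.68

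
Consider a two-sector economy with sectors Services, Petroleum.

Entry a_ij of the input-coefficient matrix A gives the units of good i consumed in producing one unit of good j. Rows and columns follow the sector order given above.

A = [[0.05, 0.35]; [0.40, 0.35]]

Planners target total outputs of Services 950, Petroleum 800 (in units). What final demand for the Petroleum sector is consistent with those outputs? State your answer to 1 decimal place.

d_P = 140.0

I − A =
  [   0.95    -0.35]
  [  -0.40     0.65]
d = (I − A) x:
  d_S = (+0.95)·950 + (-0.35)·800 = 622.5
  d_P = (-0.40)·950 + (+0.65)·800 = 140.0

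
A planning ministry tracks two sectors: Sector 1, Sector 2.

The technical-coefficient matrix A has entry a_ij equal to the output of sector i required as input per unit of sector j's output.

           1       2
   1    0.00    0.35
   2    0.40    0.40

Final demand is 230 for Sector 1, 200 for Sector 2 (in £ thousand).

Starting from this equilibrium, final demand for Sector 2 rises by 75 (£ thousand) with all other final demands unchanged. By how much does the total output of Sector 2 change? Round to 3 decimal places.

I − A =
  [   1.00    -0.35]
  [  -0.40     0.60]
det(I−A) = (1.00)(0.60) − (-0.35)(-0.40) = 0.4600
adj(I−A) = [[0.60, 0.35], [0.40, 1.00]]
(I − A)⁻¹ = adj(I−A) / det(I−A) ≈
  [   1.3043     0.7609]
  [   0.8696     2.1739]
Δx = (I − A)⁻¹ Δd with Δd having +75 in the Sector 2 component and 0 elsewhere.
So Δx_2 = L_22 · (+75), where L_22 = adj(I−A)_22 / det(I−A) = 1.00 / 0.4600.
Δx_2 = 1.00 × (+75) / 0.4600 = 75.00 / 0.4600 ≈ 163.043.

Δx_2 = 163.043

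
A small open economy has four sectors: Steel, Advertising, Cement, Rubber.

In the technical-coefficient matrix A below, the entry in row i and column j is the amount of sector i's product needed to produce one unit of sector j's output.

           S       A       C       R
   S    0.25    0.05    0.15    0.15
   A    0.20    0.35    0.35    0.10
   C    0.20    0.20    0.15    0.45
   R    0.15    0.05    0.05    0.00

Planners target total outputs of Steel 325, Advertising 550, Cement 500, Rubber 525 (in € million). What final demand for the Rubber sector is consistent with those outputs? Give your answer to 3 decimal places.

I − A =
  [   0.75    -0.05    -0.15    -0.15]
  [  -0.20     0.65    -0.35    -0.10]
  [  -0.20    -0.20     0.85    -0.45]
  [  -0.15    -0.05    -0.05     1.00]
d = (I − A) x:
  d_S = (+0.75)·325 + (-0.05)·550 + (-0.15)·500 + (-0.15)·525 = 62.500
  d_A = (-0.20)·325 + (+0.65)·550 + (-0.35)·500 + (-0.10)·525 = 65.000
  d_C = (-0.20)·325 + (-0.20)·550 + (+0.85)·500 + (-0.45)·525 = 13.750
  d_R = (-0.15)·325 + (-0.05)·550 + (-0.05)·500 + (+1.00)·525 = 423.750

d_R = 423.750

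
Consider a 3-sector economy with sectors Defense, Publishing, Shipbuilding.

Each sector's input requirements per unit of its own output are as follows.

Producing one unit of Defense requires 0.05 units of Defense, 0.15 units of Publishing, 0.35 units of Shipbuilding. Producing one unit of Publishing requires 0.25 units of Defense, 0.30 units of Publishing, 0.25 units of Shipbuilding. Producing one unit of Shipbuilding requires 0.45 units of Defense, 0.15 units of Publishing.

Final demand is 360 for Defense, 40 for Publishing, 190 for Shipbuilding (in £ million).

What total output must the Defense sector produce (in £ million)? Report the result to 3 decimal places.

I − A =
  [   0.95    -0.25    -0.45]
  [  -0.15     0.70    -0.15]
  [  -0.35    -0.25     1.00]
Cofactors of I−A, C_ij = (−1)^(i+j)·(minor ij) (rows/columns in the sector order above):
  C_11 = (0.70)(1.00) − (-0.15)(-0.25) = 0.6625
  C_12 = −[(-0.15)(1.00) − (-0.15)(-0.35)] = 0.2025
  C_13 = (-0.15)(-0.25) − (0.70)(-0.35) = 0.2825
  C_21 = −[(-0.25)(1.00) − (-0.45)(-0.25)] = 0.3625
  C_22 = (0.95)(1.00) − (-0.45)(-0.35) = 0.7925
  C_23 = −[(0.95)(-0.25) − (-0.25)(-0.35)] = 0.3250
  C_31 = (-0.25)(-0.15) − (-0.45)(0.70) = 0.3525
  C_32 = −[(0.95)(-0.15) − (-0.45)(-0.15)] = 0.2100
  C_33 = (0.95)(0.70) − (-0.25)(-0.15) = 0.6275
det(I−A) = Σ_j (I−A)_1j·C_1j = (0.95)(0.6625) + (-0.25)(0.2025) + (-0.45)(0.2825) = 0.451625
adj(I−A) = Cᵀ =
  [ 0.6625   0.3625   0.3525]
  [ 0.2025   0.7925   0.2100]
  [ 0.2825   0.3250   0.6275]
(I − A)⁻¹ = adj(I−A) / det(I−A) ≈
  [   1.4669     0.8027     0.7805]
  [   0.4484     1.7548     0.4650]
  [   0.6255     0.7196     1.3894]
x = (I − A)⁻¹ d = adj(I−A)·d / det(I−A), with det(I−A) = 0.451625:
  x_D = (0.6625·360 + 0.3625·40 + 0.3525·190) / 0.451625 = 319.975 / 0.451625 ≈ 708.497
  x_P = (0.2025·360 + 0.7925·40 + 0.2100·190) / 0.451625 = 144.50 / 0.451625 ≈ 319.956
  x_S = (0.2825·360 + 0.3250·40 + 0.6275·190) / 0.451625 = 233.925 / 0.451625 ≈ 517.963

x_D = 708.497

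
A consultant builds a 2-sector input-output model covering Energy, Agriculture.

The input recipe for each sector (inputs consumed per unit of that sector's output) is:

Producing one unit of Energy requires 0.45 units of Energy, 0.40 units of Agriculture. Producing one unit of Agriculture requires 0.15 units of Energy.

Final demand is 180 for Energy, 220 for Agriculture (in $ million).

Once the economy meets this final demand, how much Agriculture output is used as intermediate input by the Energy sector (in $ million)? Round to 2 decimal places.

z_AE = 173.88

I − A =
  [   0.55    -0.15]
  [  -0.40     1.00]
det(I−A) = (0.55)(1.00) − (-0.15)(-0.40) = 0.4900
adj(I−A) = [[1.00, 0.15], [0.40, 0.55]]
(I − A)⁻¹ = adj(I−A) / det(I−A) ≈
  [   2.0408     0.3061]
  [   0.8163     1.1224]
First solve x = (I − A)⁻¹ d = adj(I−A)·d / det(I−A); in particular x_E = (1.00·180 + 0.15·220) / 0.4900 = 213.00 / 0.4900 ≈ 434.6939.
Intermediate flow from A to E: z_AE = a_AE · x_E = 0.40 × 213.00 / 0.4900 = 85.20 / 0.4900 ≈ 173.88.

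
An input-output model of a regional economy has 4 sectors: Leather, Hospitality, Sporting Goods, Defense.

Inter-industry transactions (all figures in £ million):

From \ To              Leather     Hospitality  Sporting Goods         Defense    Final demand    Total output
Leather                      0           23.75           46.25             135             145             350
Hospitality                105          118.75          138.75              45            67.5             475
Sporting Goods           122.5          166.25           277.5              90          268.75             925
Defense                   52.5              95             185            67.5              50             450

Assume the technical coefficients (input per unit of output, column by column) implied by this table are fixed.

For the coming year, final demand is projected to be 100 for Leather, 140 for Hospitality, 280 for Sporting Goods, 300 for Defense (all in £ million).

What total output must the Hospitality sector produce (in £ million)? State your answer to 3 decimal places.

Technical coefficients a_ij = z_ij / X_j:
  a_LL = 0/350 = 0.00, a_HL = 105/350 = 0.30, a_SL = 122.5/350 = 0.35, a_DL = 52.5/350 = 0.15
  a_LH = 23.75/475 = 0.05, a_HH = 118.75/475 = 0.25, a_SH = 166.25/475 = 0.35, a_DH = 95/475 = 0.20
  a_LS = 46.25/925 = 0.05, a_HS = 138.75/925 = 0.15, a_SS = 277.5/925 = 0.30, a_DS = 185/925 = 0.20
  a_LD = 135/450 = 0.30, a_HD = 45/450 = 0.10, a_SD = 90/450 = 0.20, a_DD = 67.5/450 = 0.15
I − A =
  [   1.00    -0.05    -0.05    -0.30]
  [  -0.30     0.75    -0.15    -0.10]
  [  -0.35    -0.35     0.70    -0.20]
  [  -0.15    -0.20    -0.20     0.85]
Compute the cofactors C_ij = (−1)^(i+j)·(3×3 minor ij) of I−A; the adjugate is their transpose:
adj(I−A) = Cᵀ =
  [ 0.344625   0.107625   0.092250   0.156000]
  [ 0.233125   0.486125   0.172250   0.180000]
  [ 0.345125   0.359125   0.552250   0.294000]
  [ 0.196875   0.217875   0.186750   0.441000]
det(I−A) = Σ_j (I−A)_1j·C_1j = (1.00)(0.344625) + (-0.05)(0.233125) + (-0.05)(0.345125) + (-0.30)(0.196875) = 0.25665
(I − A)⁻¹ = adj(I−A) / det(I−A) ≈
  [   1.3428     0.4193     0.3594     0.6078]
  [   0.9083     1.8941     0.6711     0.7013]
  [   1.3447     1.3993     2.1518     1.1455]
  [   0.7671     0.8489     0.7276     1.7183]
x = (I − A)⁻¹ d = adj(I−A)·d / det(I−A), with det(I−A) = 0.25665:
  x_L = (0.344625·100 + 0.107625·140 + 0.092250·280 + 0.156000·300) / 0.25665 = 122.16 / 0.25665 ≈ 475.979
  x_H = (0.233125·100 + 0.486125·140 + 0.172250·280 + 0.180000·300) / 0.25665 = 193.60 / 0.25665 ≈ 754.335
  x_S = (0.345125·100 + 0.359125·140 + 0.552250·280 + 0.294000·300) / 0.25665 = 327.62 / 0.25665 ≈ 1276.524
  x_D = (0.196875·100 + 0.217875·140 + 0.186750·280 + 0.441000·300) / 0.25665 = 234.78 / 0.25665 ≈ 914.787

x_H = 754.335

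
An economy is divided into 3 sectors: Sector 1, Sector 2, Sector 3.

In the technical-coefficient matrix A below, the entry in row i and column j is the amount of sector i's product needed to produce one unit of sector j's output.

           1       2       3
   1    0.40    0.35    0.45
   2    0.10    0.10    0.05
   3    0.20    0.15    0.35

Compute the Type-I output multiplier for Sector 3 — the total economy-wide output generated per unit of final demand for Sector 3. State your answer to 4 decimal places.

m_3 = 4.3118

I − A =
  [   0.60    -0.35    -0.45]
  [  -0.10     0.90    -0.05]
  [  -0.20    -0.15     0.65]
Cofactors of I−A, C_ij = (−1)^(i+j)·(minor ij) (rows/columns in the sector order above):
  C_11 = (0.90)(0.65) − (-0.05)(-0.15) = 0.5775
  C_12 = −[(-0.10)(0.65) − (-0.05)(-0.20)] = 0.0750
  C_13 = (-0.10)(-0.15) − (0.90)(-0.20) = 0.1950
  C_21 = −[(-0.35)(0.65) − (-0.45)(-0.15)] = 0.2950
  C_22 = (0.60)(0.65) − (-0.45)(-0.20) = 0.3000
  C_23 = −[(0.60)(-0.15) − (-0.35)(-0.20)] = 0.1600
  C_31 = (-0.35)(-0.05) − (-0.45)(0.90) = 0.4225
  C_32 = −[(0.60)(-0.05) − (-0.45)(-0.10)] = 0.0750
  C_33 = (0.60)(0.90) − (-0.35)(-0.10) = 0.5050
det(I−A) = Σ_j (I−A)_1j·C_1j = (0.60)(0.5775) + (-0.35)(0.0750) + (-0.45)(0.1950) = 0.2325
adj(I−A) = Cᵀ =
  [ 0.5775   0.2950   0.4225]
  [ 0.0750   0.3000   0.0750]
  [ 0.1950   0.1600   0.5050]
(I − A)⁻¹ = adj(I−A) / det(I−A) ≈
  [   2.48387     1.26882     1.81720]
  [   0.32258     1.29032     0.32258]
  [   0.83871     0.68817     2.17204]
The output multiplier for sector j is the column-j sum of the Leontief inverse (I − A)⁻¹ = adj(I−A) / det(I−A).
Column 3 of adj(I−A): (0.4225, 0.0750, 0.5050); det(I−A) = 0.2325.
m_3 = (0.4225 + 0.0750 + 0.5050) / 0.2325 = 1.0025 / 0.2325 ≈ 4.3118.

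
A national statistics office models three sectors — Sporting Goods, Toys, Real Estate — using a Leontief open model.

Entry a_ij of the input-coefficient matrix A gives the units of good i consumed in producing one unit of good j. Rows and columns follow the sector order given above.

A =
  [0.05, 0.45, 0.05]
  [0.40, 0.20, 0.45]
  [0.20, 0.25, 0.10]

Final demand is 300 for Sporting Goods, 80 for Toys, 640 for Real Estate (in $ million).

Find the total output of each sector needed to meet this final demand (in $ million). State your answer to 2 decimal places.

x_1 = 1025.51, x_2 = 1352.23, x_3 = 1314.62

I − A =
  [   0.95    -0.45    -0.05]
  [  -0.40     0.80    -0.45]
  [  -0.20    -0.25     0.90]
Cofactors of I−A, C_ij = (−1)^(i+j)·(minor ij) (rows/columns in the sector order above):
  C_11 = (0.80)(0.90) − (-0.45)(-0.25) = 0.6075
  C_12 = −[(-0.40)(0.90) − (-0.45)(-0.20)] = 0.4500
  C_13 = (-0.40)(-0.25) − (0.80)(-0.20) = 0.2600
  C_21 = −[(-0.45)(0.90) − (-0.05)(-0.25)] = 0.4175
  C_22 = (0.95)(0.90) − (-0.05)(-0.20) = 0.8450
  C_23 = −[(0.95)(-0.25) − (-0.45)(-0.20)] = 0.3275
  C_31 = (-0.45)(-0.45) − (-0.05)(0.80) = 0.2425
  C_32 = −[(0.95)(-0.45) − (-0.05)(-0.40)] = 0.4475
  C_33 = (0.95)(0.80) − (-0.45)(-0.40) = 0.5800
det(I−A) = Σ_j (I−A)_1j·C_1j = (0.95)(0.6075) + (-0.45)(0.4500) + (-0.05)(0.2600) = 0.361625
adj(I−A) = Cᵀ =
  [ 0.6075   0.4175   0.2425]
  [ 0.4500   0.8450   0.4475]
  [ 0.2600   0.3275   0.5800]
(I − A)⁻¹ = adj(I−A) / det(I−A) ≈
  [   1.6799     1.1545     0.6706]
  [   1.2444     2.3367     1.2375]
  [   0.7190     0.9056     1.6039]
x = (I − A)⁻¹ d = adj(I−A)·d / det(I−A), with det(I−A) = 0.361625:
  x_1 = (0.6075·300 + 0.4175·80 + 0.2425·640) / 0.361625 = 370.85 / 0.361625 ≈ 1025.51
  x_2 = (0.4500·300 + 0.8450·80 + 0.4475·640) / 0.361625 = 489.00 / 0.361625 ≈ 1352.23
  x_3 = (0.2600·300 + 0.3275·80 + 0.5800·640) / 0.361625 = 475.40 / 0.361625 ≈ 1314.62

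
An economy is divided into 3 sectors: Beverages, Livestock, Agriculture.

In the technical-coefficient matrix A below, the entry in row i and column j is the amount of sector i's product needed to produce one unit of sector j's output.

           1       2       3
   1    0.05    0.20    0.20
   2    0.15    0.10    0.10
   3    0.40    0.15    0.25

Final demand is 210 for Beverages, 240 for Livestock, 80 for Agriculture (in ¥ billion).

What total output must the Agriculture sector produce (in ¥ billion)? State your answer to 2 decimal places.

x_3 = 384.09

I − A =
  [   0.95    -0.20    -0.20]
  [  -0.15     0.90    -0.10]
  [  -0.40    -0.15     0.75]
Cofactors of I−A, C_ij = (−1)^(i+j)·(minor ij) (rows/columns in the sector order above):
  C_11 = (0.90)(0.75) − (-0.10)(-0.15) = 0.6600
  C_12 = −[(-0.15)(0.75) − (-0.10)(-0.40)] = 0.1525
  C_13 = (-0.15)(-0.15) − (0.90)(-0.40) = 0.3825
  C_21 = −[(-0.20)(0.75) − (-0.20)(-0.15)] = 0.1800
  C_22 = (0.95)(0.75) − (-0.20)(-0.40) = 0.6325
  C_23 = −[(0.95)(-0.15) − (-0.20)(-0.40)] = 0.2225
  C_31 = (-0.20)(-0.10) − (-0.20)(0.90) = 0.2000
  C_32 = −[(0.95)(-0.10) − (-0.20)(-0.15)] = 0.1250
  C_33 = (0.95)(0.90) − (-0.20)(-0.15) = 0.8250
det(I−A) = Σ_j (I−A)_1j·C_1j = (0.95)(0.6600) + (-0.20)(0.1525) + (-0.20)(0.3825) = 0.5200
adj(I−A) = Cᵀ =
  [ 0.6600   0.1800   0.2000]
  [ 0.1525   0.6325   0.1250]
  [ 0.3825   0.2225   0.8250]
(I − A)⁻¹ = adj(I−A) / det(I−A) ≈
  [   1.2692     0.3462     0.3846]
  [   0.2933     1.2163     0.2404]
  [   0.7356     0.4279     1.5865]
x = (I − A)⁻¹ d = adj(I−A)·d / det(I−A), with det(I−A) = 0.5200:
  x_1 = (0.6600·210 + 0.1800·240 + 0.2000·80) / 0.5200 = 197.80 / 0.5200 ≈ 380.38
  x_2 = (0.1525·210 + 0.6325·240 + 0.1250·80) / 0.5200 = 193.825 / 0.5200 ≈ 372.74
  x_3 = (0.3825·210 + 0.2225·240 + 0.8250·80) / 0.5200 = 199.725 / 0.5200 ≈ 384.09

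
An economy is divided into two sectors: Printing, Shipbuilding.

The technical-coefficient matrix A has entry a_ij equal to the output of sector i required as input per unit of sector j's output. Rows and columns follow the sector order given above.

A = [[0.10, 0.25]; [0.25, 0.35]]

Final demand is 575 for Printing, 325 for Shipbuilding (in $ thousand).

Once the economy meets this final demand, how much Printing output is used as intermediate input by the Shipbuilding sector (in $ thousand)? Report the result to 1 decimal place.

z_PS = 208.7

I − A =
  [   0.90    -0.25]
  [  -0.25     0.65]
det(I−A) = (0.90)(0.65) − (-0.25)(-0.25) = 0.5225
adj(I−A) = [[0.65, 0.25], [0.25, 0.90]]
(I − A)⁻¹ = adj(I−A) / det(I−A) ≈
  [   1.2440     0.4785]
  [   0.4785     1.7225]
First solve x = (I − A)⁻¹ d = adj(I−A)·d / det(I−A); in particular x_S = (0.25·575 + 0.90·325) / 0.5225 = 436.25 / 0.5225 ≈ 834.928.
Intermediate flow from P to S: z_PS = a_PS · x_S = 0.25 × 436.25 / 0.5225 = 109.0625 / 0.5225 ≈ 208.7.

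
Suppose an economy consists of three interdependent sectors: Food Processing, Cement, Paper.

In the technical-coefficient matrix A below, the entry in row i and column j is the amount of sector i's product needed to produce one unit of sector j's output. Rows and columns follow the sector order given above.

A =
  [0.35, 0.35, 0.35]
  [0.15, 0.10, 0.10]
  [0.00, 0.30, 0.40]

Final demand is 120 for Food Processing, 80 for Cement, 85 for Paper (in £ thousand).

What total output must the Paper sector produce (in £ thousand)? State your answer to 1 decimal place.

x_3 = 233.1

I − A =
  [   0.65    -0.35    -0.35]
  [  -0.15     0.90    -0.10]
  [   0.00    -0.30     0.60]
Cofactors of I−A, C_ij = (−1)^(i+j)·(minor ij) (rows/columns in the sector order above):
  C_11 = (0.90)(0.60) − (-0.10)(-0.30) = 0.5100
  C_12 = −[(-0.15)(0.60) − (-0.10)(0.00)] = 0.0900
  C_13 = (-0.15)(-0.30) − (0.90)(0.00) = 0.0450
  C_21 = −[(-0.35)(0.60) − (-0.35)(-0.30)] = 0.3150
  C_22 = (0.65)(0.60) − (-0.35)(0.00) = 0.3900
  C_23 = −[(0.65)(-0.30) − (-0.35)(0.00)] = 0.1950
  C_31 = (-0.35)(-0.10) − (-0.35)(0.90) = 0.3500
  C_32 = −[(0.65)(-0.10) − (-0.35)(-0.15)] = 0.1175
  C_33 = (0.65)(0.90) − (-0.35)(-0.15) = 0.5325
det(I−A) = Σ_j (I−A)_1j·C_1j = (0.65)(0.5100) + (-0.35)(0.0900) + (-0.35)(0.0450) = 0.28425
adj(I−A) = Cᵀ =
  [ 0.5100   0.3150   0.3500]
  [ 0.0900   0.3900   0.1175]
  [ 0.0450   0.1950   0.5325]
(I − A)⁻¹ = adj(I−A) / det(I−A) ≈
  [   1.7942     1.1082     1.2313]
  [   0.3166     1.3720     0.4134]
  [   0.1583     0.6860     1.8734]
x = (I − A)⁻¹ d = adj(I−A)·d / det(I−A), with det(I−A) = 0.28425:
  x_1 = (0.5100·120 + 0.3150·80 + 0.3500·85) / 0.28425 = 116.15 / 0.28425 ≈ 408.6
  x_2 = (0.0900·120 + 0.3900·80 + 0.1175·85) / 0.28425 = 51.9875 / 0.28425 ≈ 182.9
  x_3 = (0.0450·120 + 0.1950·80 + 0.5325·85) / 0.28425 = 66.2625 / 0.28425 ≈ 233.1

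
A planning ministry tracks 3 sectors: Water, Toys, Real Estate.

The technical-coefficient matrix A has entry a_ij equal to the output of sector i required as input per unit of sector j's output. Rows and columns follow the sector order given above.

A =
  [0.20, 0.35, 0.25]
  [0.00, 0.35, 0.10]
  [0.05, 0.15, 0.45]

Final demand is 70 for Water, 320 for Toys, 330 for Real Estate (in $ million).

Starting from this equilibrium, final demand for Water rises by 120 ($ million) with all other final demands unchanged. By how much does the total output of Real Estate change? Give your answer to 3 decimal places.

I − A =
  [   0.80    -0.35    -0.25]
  [   0.00     0.65    -0.10]
  [  -0.05    -0.15     0.55]
Cofactors of I−A, C_ij = (−1)^(i+j)·(minor ij) (rows/columns in the sector order above):
  C_11 = (0.65)(0.55) − (-0.10)(-0.15) = 0.3425
  C_12 = −[(0.00)(0.55) − (-0.10)(-0.05)] = 0.0050
  C_13 = (0.00)(-0.15) − (0.65)(-0.05) = 0.0325
  C_21 = −[(-0.35)(0.55) − (-0.25)(-0.15)] = 0.2300
  C_22 = (0.80)(0.55) − (-0.25)(-0.05) = 0.4275
  C_23 = −[(0.80)(-0.15) − (-0.35)(-0.05)] = 0.1375
  C_31 = (-0.35)(-0.10) − (-0.25)(0.65) = 0.1975
  C_32 = −[(0.80)(-0.10) − (-0.25)(0.00)] = 0.0800
  C_33 = (0.80)(0.65) − (-0.35)(0.00) = 0.5200
det(I−A) = Σ_j (I−A)_1j·C_1j = (0.80)(0.3425) + (-0.35)(0.0050) + (-0.25)(0.0325) = 0.264125
adj(I−A) = Cᵀ =
  [ 0.3425   0.2300   0.1975]
  [ 0.0050   0.4275   0.0800]
  [ 0.0325   0.1375   0.5200]
(I − A)⁻¹ = adj(I−A) / det(I−A) ≈
  [   1.2967     0.8708     0.7478]
  [   0.0189     1.6186     0.3029]
  [   0.1230     0.5206     1.9688]
Δx = (I − A)⁻¹ Δd with Δd having +120 in the Water component and 0 elsewhere.
So Δx_3 = L_31 · (+120), where L_31 = adj(I−A)_31 / det(I−A) = 0.0325 / 0.264125.
Δx_3 = 0.0325 × (+120) / 0.264125 = 3.90 / 0.264125 ≈ 14.766.

Δx_3 = 14.766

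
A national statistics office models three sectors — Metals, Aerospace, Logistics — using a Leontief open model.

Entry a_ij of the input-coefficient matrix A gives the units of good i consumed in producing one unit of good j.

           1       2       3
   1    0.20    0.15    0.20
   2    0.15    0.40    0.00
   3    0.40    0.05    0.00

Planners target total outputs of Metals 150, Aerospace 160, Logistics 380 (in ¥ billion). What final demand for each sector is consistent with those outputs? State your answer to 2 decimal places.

d_1 = 20.00, d_2 = 73.50, d_3 = 312.00

I − A =
  [   0.80    -0.15    -0.20]
  [  -0.15     0.60     0.00]
  [  -0.40    -0.05     1.00]
d = (I − A) x:
  d_1 = (+0.80)·150 + (-0.15)·160 + (-0.20)·380 = 20.00
  d_2 = (-0.15)·150 + (+0.60)·160 + (+0.00)·380 = 73.50
  d_3 = (-0.40)·150 + (-0.05)·160 + (+1.00)·380 = 312.00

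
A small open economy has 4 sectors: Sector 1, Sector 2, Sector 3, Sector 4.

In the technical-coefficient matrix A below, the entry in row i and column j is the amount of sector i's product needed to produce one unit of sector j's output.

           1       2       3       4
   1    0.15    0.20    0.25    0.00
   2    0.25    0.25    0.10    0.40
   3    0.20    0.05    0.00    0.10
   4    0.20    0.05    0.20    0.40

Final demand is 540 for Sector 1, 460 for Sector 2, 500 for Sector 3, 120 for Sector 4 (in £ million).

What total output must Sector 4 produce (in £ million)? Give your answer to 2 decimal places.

I − A =
  [   0.85    -0.20    -0.25     0.00]
  [  -0.25     0.75    -0.10    -0.40]
  [  -0.20    -0.05     1.00    -0.10]
  [  -0.20    -0.05    -0.20     0.60]
Compute the cofactors C_ij = (−1)^(i+j)·(3×3 minor ij) of I−A; the adjugate is their transpose:
adj(I−A) = Cᵀ =
  [ 0.407500   0.124750   0.135500   0.105750]
  [ 0.255000   0.458000   0.176500   0.334750]
  [ 0.113750   0.057750   0.319500   0.091750]
  [ 0.195000   0.099000   0.166375   0.538625]
det(I−A) = Σ_j (I−A)_1j·C_1j = (0.85)(0.407500) + (-0.20)(0.255000) + (-0.25)(0.113750) + (0.00)(0.195000) = 0.2669375
(I − A)⁻¹ = adj(I−A) / det(I−A) ≈
  [   1.5266     0.4673     0.5076     0.3962]
  [   0.9553     1.7158     0.6612     1.2540]
  [   0.4261     0.2163     1.1969     0.3437]
  [   0.7305     0.3709     0.6233     2.0178]
x = (I − A)⁻¹ d = adj(I−A)·d / det(I−A), with det(I−A) = 0.2669375:
  x_1 = (0.407500·540 + 0.124750·460 + 0.135500·500 + 0.105750·120) / 0.2669375 = 357.875 / 0.2669375 ≈ 1340.67
  x_2 = (0.255000·540 + 0.458000·460 + 0.176500·500 + 0.334750·120) / 0.2669375 = 476.80 / 0.2669375 ≈ 1786.19
  x_3 = (0.113750·540 + 0.057750·460 + 0.319500·500 + 0.091750·120) / 0.2669375 = 258.75 / 0.2669375 ≈ 969.33
  x_4 = (0.195000·540 + 0.099000·460 + 0.166375·500 + 0.538625·120) / 0.2669375 = 298.6625 / 0.2669375 ≈ 1118.85

x_4 = 1118.85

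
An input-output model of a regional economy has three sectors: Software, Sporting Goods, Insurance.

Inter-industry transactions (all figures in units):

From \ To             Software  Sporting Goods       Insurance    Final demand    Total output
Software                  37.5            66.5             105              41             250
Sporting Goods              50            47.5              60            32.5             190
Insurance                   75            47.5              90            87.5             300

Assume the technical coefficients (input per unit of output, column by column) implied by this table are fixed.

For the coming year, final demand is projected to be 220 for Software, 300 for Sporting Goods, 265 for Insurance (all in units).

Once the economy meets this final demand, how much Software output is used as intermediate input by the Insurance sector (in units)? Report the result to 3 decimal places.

Technical coefficients a_ij = z_ij / X_j:
  a_11 = 37.5/250 = 0.15, a_21 = 50/250 = 0.20, a_31 = 75/250 = 0.30
  a_12 = 66.5/190 = 0.35, a_22 = 47.5/190 = 0.25, a_32 = 47.5/190 = 0.25
  a_13 = 105/300 = 0.35, a_23 = 60/300 = 0.20, a_33 = 90/300 = 0.30
I − A =
  [   0.85    -0.35    -0.35]
  [  -0.20     0.75    -0.20]
  [  -0.30    -0.25     0.70]
Cofactors of I−A, C_ij = (−1)^(i+j)·(minor ij) (rows/columns in the sector order above):
  C_11 = (0.75)(0.70) − (-0.20)(-0.25) = 0.4750
  C_12 = −[(-0.20)(0.70) − (-0.20)(-0.30)] = 0.2000
  C_13 = (-0.20)(-0.25) − (0.75)(-0.30) = 0.2750
  C_21 = −[(-0.35)(0.70) − (-0.35)(-0.25)] = 0.3325
  C_22 = (0.85)(0.70) − (-0.35)(-0.30) = 0.4900
  C_23 = −[(0.85)(-0.25) − (-0.35)(-0.30)] = 0.3175
  C_31 = (-0.35)(-0.20) − (-0.35)(0.75) = 0.3325
  C_32 = −[(0.85)(-0.20) − (-0.35)(-0.20)] = 0.2400
  C_33 = (0.85)(0.75) − (-0.35)(-0.20) = 0.5675
det(I−A) = Σ_j (I−A)_1j·C_1j = (0.85)(0.4750) + (-0.35)(0.2000) + (-0.35)(0.2750) = 0.2375
adj(I−A) = Cᵀ =
  [ 0.4750   0.3325   0.3325]
  [ 0.2000   0.4900   0.2400]
  [ 0.2750   0.3175   0.5675]
(I − A)⁻¹ = adj(I−A) / det(I−A) ≈
  [   2.0000     1.4000     1.4000]
  [   0.8421     2.0632     1.0105]
  [   1.1579     1.3368     2.3895]
First solve x = (I − A)⁻¹ d = adj(I−A)·d / det(I−A); in particular x_3 = (0.2750·220 + 0.3175·300 + 0.5675·265) / 0.2375 = 306.1375 / 0.2375 = 1289.00000.
Intermediate flow from 1 to 3: z_13 = a_13 · x_3 = 0.35 × 306.1375 / 0.2375 = 107.148125 / 0.2375 = 451.150.

z_13 = 451.150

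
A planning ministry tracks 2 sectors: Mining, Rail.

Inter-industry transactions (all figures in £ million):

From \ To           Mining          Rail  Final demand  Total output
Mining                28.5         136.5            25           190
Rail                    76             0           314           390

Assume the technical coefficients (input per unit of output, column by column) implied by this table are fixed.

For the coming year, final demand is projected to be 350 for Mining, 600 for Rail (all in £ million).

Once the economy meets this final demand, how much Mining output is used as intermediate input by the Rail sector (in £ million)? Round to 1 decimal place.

Technical coefficients a_ij = z_ij / X_j:
  a_MM = 28.5/190 = 0.15, a_RM = 76/190 = 0.40
  a_MR = 136.5/390 = 0.35, a_RR = 0/390 = 0.00
I − A =
  [   0.85    -0.35]
  [  -0.40     1.00]
det(I−A) = (0.85)(1.00) − (-0.35)(-0.40) = 0.7100
adj(I−A) = [[1.00, 0.35], [0.40, 0.85]]
(I − A)⁻¹ = adj(I−A) / det(I−A) ≈
  [   1.4085     0.4930]
  [   0.5634     1.1972]
First solve x = (I − A)⁻¹ d = adj(I−A)·d / det(I−A); in particular x_R = (0.40·350 + 0.85·600) / 0.7100 = 650.00 / 0.7100 ≈ 915.493.
Intermediate flow from M to R: z_MR = a_MR · x_R = 0.35 × 650.00 / 0.7100 = 227.50 / 0.7100 ≈ 320.4.

z_MR = 320.4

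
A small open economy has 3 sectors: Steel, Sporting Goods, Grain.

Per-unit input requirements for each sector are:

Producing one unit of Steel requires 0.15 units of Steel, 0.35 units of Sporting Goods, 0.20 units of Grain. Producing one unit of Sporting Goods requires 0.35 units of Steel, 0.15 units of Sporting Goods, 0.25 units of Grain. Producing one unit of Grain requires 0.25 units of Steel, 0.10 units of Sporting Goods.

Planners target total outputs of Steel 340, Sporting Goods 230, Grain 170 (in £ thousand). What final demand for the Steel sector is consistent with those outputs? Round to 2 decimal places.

I − A =
  [   0.85    -0.35    -0.25]
  [  -0.35     0.85    -0.10]
  [  -0.20    -0.25     1.00]
d = (I − A) x:
  d_1 = (+0.85)·340 + (-0.35)·230 + (-0.25)·170 = 166.00
  d_2 = (-0.35)·340 + (+0.85)·230 + (-0.10)·170 = 59.50
  d_3 = (-0.20)·340 + (-0.25)·230 + (+1.00)·170 = 44.50

d_1 = 166.00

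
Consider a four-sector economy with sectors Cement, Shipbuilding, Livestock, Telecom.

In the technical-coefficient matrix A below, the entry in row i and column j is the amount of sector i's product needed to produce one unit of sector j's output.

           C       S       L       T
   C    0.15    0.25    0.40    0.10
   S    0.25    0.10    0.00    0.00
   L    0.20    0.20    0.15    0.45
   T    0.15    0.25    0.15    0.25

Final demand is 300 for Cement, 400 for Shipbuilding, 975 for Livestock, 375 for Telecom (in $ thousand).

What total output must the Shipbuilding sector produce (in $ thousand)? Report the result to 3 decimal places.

I − A =
  [   0.85    -0.25    -0.40    -0.10]
  [  -0.25     0.90     0.00     0.00]
  [  -0.20    -0.20     0.85    -0.45]
  [  -0.15    -0.25    -0.15     0.75]
Compute the cofactors C_ij = (−1)^(i+j)·(3×3 minor ij) of I−A; the adjugate is their transpose:
adj(I−A) = Cᵀ =
  [ 0.513000   0.271750   0.283500   0.238500]
  [ 0.142500   0.381750   0.078750   0.066250]
  [ 0.261375   0.279500   0.507125   0.339125]
  [ 0.202375   0.237500   0.184375   0.505125]
det(I−A) = Σ_j (I−A)_1j·C_1j = (0.85)(0.513000) + (-0.25)(0.142500) + (-0.40)(0.261375) + (-0.10)(0.202375) = 0.2756375
(I − A)⁻¹ = adj(I−A) / det(I−A) ≈
  [   1.8611     0.9859     1.0285     0.8653]
  [   0.5170     1.3850     0.2857     0.2404]
  [   0.9483     1.0140     1.8398     1.2303]
  [   0.7342     0.8616     0.6689     1.8326]
x = (I − A)⁻¹ d = adj(I−A)·d / det(I−A), with det(I−A) = 0.2756375:
  x_C = (0.513000·300 + 0.271750·400 + 0.283500·975 + 0.238500·375) / 0.2756375 = 628.45 / 0.2756375 ≈ 2279.987
  x_S = (0.142500·300 + 0.381750·400 + 0.078750·975 + 0.066250·375) / 0.2756375 = 297.075 / 0.2756375 ≈ 1077.774
  x_L = (0.261375·300 + 0.279500·400 + 0.507125·975 + 0.339125·375) / 0.2756375 = 811.83125 / 0.2756375 ≈ 2945.286
  x_T = (0.202375·300 + 0.237500·400 + 0.184375·975 + 0.505125·375) / 0.2756375 = 524.90 / 0.2756375 ≈ 1904.313

x_S = 1077.774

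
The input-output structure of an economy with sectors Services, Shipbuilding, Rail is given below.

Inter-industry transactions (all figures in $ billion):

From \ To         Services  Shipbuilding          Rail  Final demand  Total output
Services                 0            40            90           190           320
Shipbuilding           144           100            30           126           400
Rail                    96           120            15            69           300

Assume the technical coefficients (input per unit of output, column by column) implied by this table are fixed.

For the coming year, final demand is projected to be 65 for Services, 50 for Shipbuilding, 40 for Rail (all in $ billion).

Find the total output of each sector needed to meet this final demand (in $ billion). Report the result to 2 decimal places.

x_1 = 119.17, x_2 = 155.34, x_3 = 128.79

Technical coefficients a_ij = z_ij / X_j:
  a_11 = 0/320 = 0.00, a_21 = 144/320 = 0.45, a_31 = 96/320 = 0.30
  a_12 = 40/400 = 0.10, a_22 = 100/400 = 0.25, a_32 = 120/400 = 0.30
  a_13 = 90/300 = 0.30, a_23 = 30/300 = 0.10, a_33 = 15/300 = 0.05
I − A =
  [   1.00    -0.10    -0.30]
  [  -0.45     0.75    -0.10]
  [  -0.30    -0.30     0.95]
Cofactors of I−A, C_ij = (−1)^(i+j)·(minor ij) (rows/columns in the sector order above):
  C_11 = (0.75)(0.95) − (-0.10)(-0.30) = 0.6825
  C_12 = −[(-0.45)(0.95) − (-0.10)(-0.30)] = 0.4575
  C_13 = (-0.45)(-0.30) − (0.75)(-0.30) = 0.3600
  C_21 = −[(-0.10)(0.95) − (-0.30)(-0.30)] = 0.1850
  C_22 = (1.00)(0.95) − (-0.30)(-0.30) = 0.8600
  C_23 = −[(1.00)(-0.30) − (-0.10)(-0.30)] = 0.3300
  C_31 = (-0.10)(-0.10) − (-0.30)(0.75) = 0.2350
  C_32 = −[(1.00)(-0.10) − (-0.30)(-0.45)] = 0.2350
  C_33 = (1.00)(0.75) − (-0.10)(-0.45) = 0.7050
det(I−A) = Σ_j (I−A)_1j·C_1j = (1.00)(0.6825) + (-0.10)(0.4575) + (-0.30)(0.3600) = 0.52875
adj(I−A) = Cᵀ =
  [ 0.6825   0.1850   0.2350]
  [ 0.4575   0.8600   0.2350]
  [ 0.3600   0.3300   0.7050]
(I − A)⁻¹ = adj(I−A) / det(I−A) ≈
  [   1.2908     0.3499     0.4444]
  [   0.8652     1.6265     0.4444]
  [   0.6809     0.6241     1.3333]
x = (I − A)⁻¹ d = adj(I−A)·d / det(I−A), with det(I−A) = 0.52875:
  x_1 = (0.6825·65 + 0.1850·50 + 0.2350·40) / 0.52875 = 63.0125 / 0.52875 ≈ 119.17
  x_2 = (0.4575·65 + 0.8600·50 + 0.2350·40) / 0.52875 = 82.1375 / 0.52875 ≈ 155.34
  x_3 = (0.3600·65 + 0.3300·50 + 0.7050·40) / 0.52875 = 68.10 / 0.52875 ≈ 128.79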